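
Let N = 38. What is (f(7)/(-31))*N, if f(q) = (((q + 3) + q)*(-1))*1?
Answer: 646/31 ≈ 20.839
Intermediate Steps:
f(q) = -3 - 2*q (f(q) = (((3 + q) + q)*(-1))*1 = ((3 + 2*q)*(-1))*1 = (-3 - 2*q)*1 = -3 - 2*q)
(f(7)/(-31))*N = ((-3 - 2*7)/(-31))*38 = ((-3 - 14)*(-1/31))*38 = -17*(-1/31)*38 = (17/31)*38 = 646/31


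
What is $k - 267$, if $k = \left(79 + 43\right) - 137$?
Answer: $-282$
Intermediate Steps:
$k = -15$ ($k = 122 - 137 = -15$)
$k - 267 = -15 - 267 = -282$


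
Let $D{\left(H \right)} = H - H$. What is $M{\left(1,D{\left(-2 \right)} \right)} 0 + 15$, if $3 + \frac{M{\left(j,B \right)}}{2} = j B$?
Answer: $15$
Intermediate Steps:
$D{\left(H \right)} = 0$
$M{\left(j,B \right)} = -6 + 2 B j$ ($M{\left(j,B \right)} = -6 + 2 j B = -6 + 2 B j$)
$M{\left(1,D{\left(-2 \right)} \right)} 0 + 15 = \left(-6 + 2 \cdot 0 \cdot 1\right) 0 + 15 = \left(-6 + 0\right) 0 + 15 = \left(-6\right) 0 + 15 = 0 + 15 = 15$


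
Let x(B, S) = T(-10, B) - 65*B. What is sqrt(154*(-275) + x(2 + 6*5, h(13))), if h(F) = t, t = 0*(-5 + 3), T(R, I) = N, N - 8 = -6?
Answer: 2*I*sqrt(11107) ≈ 210.78*I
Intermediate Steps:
N = 2 (N = 8 - 6 = 2)
T(R, I) = 2
t = 0 (t = 0*(-2) = 0)
h(F) = 0
x(B, S) = 2 - 65*B
sqrt(154*(-275) + x(2 + 6*5, h(13))) = sqrt(154*(-275) + (2 - 65*(2 + 6*5))) = sqrt(-42350 + (2 - 65*(2 + 30))) = sqrt(-42350 + (2 - 65*32)) = sqrt(-42350 + (2 - 2080)) = sqrt(-42350 - 2078) = sqrt(-44428) = 2*I*sqrt(11107)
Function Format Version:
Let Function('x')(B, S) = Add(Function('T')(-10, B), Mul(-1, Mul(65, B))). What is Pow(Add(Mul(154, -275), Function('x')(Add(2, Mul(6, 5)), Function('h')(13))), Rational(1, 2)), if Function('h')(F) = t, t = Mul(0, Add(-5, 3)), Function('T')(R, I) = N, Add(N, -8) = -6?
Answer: Mul(2, I, Pow(11107, Rational(1, 2))) ≈ Mul(210.78, I)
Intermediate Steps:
N = 2 (N = Add(8, -6) = 2)
Function('T')(R, I) = 2
t = 0 (t = Mul(0, -2) = 0)
Function('h')(F) = 0
Function('x')(B, S) = Add(2, Mul(-65, B)) (Function('x')(B, S) = Add(2, Mul(-1, Mul(65, B))) = Add(2, Mul(-65, B)))
Pow(Add(Mul(154, -275), Function('x')(Add(2, Mul(6, 5)), Function('h')(13))), Rational(1, 2)) = Pow(Add(Mul(154, -275), Add(2, Mul(-65, Add(2, Mul(6, 5))))), Rational(1, 2)) = Pow(Add(-42350, Add(2, Mul(-65, Add(2, 30)))), Rational(1, 2)) = Pow(Add(-42350, Add(2, Mul(-65, 32))), Rational(1, 2)) = Pow(Add(-42350, Add(2, -2080)), Rational(1, 2)) = Pow(Add(-42350, -2078), Rational(1, 2)) = Pow(-44428, Rational(1, 2)) = Mul(2, I, Pow(11107, Rational(1, 2)))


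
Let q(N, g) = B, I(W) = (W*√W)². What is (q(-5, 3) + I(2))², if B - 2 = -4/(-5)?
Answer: 2916/25 ≈ 116.64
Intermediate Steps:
I(W) = W³ (I(W) = (W^(3/2))² = W³)
B = 14/5 (B = 2 - 4/(-5) = 2 - 4*(-⅕) = 2 + ⅘ = 14/5 ≈ 2.8000)
q(N, g) = 14/5
(q(-5, 3) + I(2))² = (14/5 + 2³)² = (14/5 + 8)² = (54/5)² = 2916/25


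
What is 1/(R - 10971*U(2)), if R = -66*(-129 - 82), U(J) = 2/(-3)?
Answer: 1/21240 ≈ 4.7081e-5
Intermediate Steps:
U(J) = -2/3 (U(J) = 2*(-1/3) = -2/3)
R = 13926 (R = -66*(-211) = 13926)
1/(R - 10971*U(2)) = 1/(13926 - 10971*(-2/3)) = 1/(13926 + 7314) = 1/21240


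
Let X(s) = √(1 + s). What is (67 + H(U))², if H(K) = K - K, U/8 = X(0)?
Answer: 4489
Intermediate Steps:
U = 8 (U = 8*√(1 + 0) = 8*√1 = 8*1 = 8)
H(K) = 0
(67 + H(U))² = (67 + 0)² = 67² = 4489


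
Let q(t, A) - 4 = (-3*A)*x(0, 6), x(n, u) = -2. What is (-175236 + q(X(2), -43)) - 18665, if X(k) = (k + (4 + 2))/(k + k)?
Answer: -194155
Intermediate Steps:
X(k) = (6 + k)/(2*k) (X(k) = (k + 6)/((2*k)) = (6 + k)*(1/(2*k)) = (6 + k)/(2*k))
q(t, A) = 4 + 6*A (q(t, A) = 4 - 3*A*(-2) = 4 + 6*A)
(-175236 + q(X(2), -43)) - 18665 = (-175236 + (4 + 6*(-43))) - 18665 = (-175236 + (4 - 258)) - 18665 = (-175236 - 254) - 18665 = -175490 - 18665 = -194155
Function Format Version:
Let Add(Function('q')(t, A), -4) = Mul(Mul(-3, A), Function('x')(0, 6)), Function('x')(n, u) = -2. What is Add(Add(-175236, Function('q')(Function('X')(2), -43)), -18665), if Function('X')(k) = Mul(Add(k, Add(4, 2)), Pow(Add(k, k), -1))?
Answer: -194155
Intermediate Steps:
Function('X')(k) = Mul(Rational(1, 2), Pow(k, -1), Add(6, k)) (Function('X')(k) = Mul(Add(k, 6), Pow(Mul(2, k), -1)) = Mul(Add(6, k), Mul(Rational(1, 2), Pow(k, -1))) = Mul(Rational(1, 2), Pow(k, -1), Add(6, k)))
Function('q')(t, A) = Add(4, Mul(6, A)) (Function('q')(t, A) = Add(4, Mul(Mul(-3, A), -2)) = Add(4, Mul(6, A)))
Add(Add(-175236, Function('q')(Function('X')(2), -43)), -18665) = Add(Add(-175236, Add(4, Mul(6, -43))), -18665) = Add(Add(-175236, Add(4, -258)), -18665) = Add(Add(-175236, -254), -18665) = Add(-175490, -18665) = -194155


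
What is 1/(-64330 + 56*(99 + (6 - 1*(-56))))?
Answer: -1/55314 ≈ -1.8079e-5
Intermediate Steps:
1/(-64330 + 56*(99 + (6 - 1*(-56)))) = 1/(-64330 + 56*(99 + (6 + 56))) = 1/(-64330 + 56*(99 + 62)) = 1/(-64330 + 56*161) = 1/(-64330 + 9016) = 1/(-55314) = -1/55314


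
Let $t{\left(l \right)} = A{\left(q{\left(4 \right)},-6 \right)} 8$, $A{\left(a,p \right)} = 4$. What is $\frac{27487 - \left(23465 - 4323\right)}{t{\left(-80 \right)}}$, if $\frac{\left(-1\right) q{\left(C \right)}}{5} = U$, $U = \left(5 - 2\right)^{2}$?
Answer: $\frac{8345}{32} \approx 260.78$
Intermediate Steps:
$U = 9$ ($U = 3^{2} = 9$)
$q{\left(C \right)} = -45$ ($q{\left(C \right)} = \left(-5\right) 9 = -45$)
$t{\left(l \right)} = 32$ ($t{\left(l \right)} = 4 \cdot 8 = 32$)
$\frac{27487 - \left(23465 - 4323\right)}{t{\left(-80 \right)}} = \frac{27487 - \left(23465 - 4323\right)}{32} = \left(27487 - 19142\right) \frac{1}{32} = 8345 \cdot \frac{1}{32} = \frac{8345}{32}$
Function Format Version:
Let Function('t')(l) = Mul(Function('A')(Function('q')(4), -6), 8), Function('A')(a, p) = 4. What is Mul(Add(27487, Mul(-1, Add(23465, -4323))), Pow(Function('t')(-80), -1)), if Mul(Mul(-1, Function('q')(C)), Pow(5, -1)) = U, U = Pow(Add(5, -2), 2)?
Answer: Rational(8345, 32) ≈ 260.78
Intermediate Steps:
U = 9 (U = Pow(3, 2) = 9)
Function('q')(C) = -45 (Function('q')(C) = Mul(-5, 9) = -45)
Function('t')(l) = 32 (Function('t')(l) = Mul(4, 8) = 32)
Mul(Add(27487, Mul(-1, Add(23465, -4323))), Pow(Function('t')(-80), -1)) = Mul(Add(27487, Mul(-1, Add(23465, -4323))), Pow(32, -1)) = Mul(Add(27487, Mul(-1, 19142)), Rational(1, 32)) = Mul(Add(27487, -19142), Rational(1, 32)) = Mul(8345, Rational(1, 32)) = Rational(8345, 32)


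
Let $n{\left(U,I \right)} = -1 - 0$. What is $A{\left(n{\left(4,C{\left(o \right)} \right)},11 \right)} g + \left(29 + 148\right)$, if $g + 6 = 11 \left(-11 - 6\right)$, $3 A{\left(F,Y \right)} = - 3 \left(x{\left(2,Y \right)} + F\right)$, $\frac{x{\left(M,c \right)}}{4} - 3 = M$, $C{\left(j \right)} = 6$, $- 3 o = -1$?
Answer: $3844$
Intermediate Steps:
$o = \frac{1}{3}$ ($o = \left(- \frac{1}{3}\right) \left(-1\right) = \frac{1}{3} \approx 0.33333$)
$x{\left(M,c \right)} = 12 + 4 M$
$n{\left(U,I \right)} = -1$ ($n{\left(U,I \right)} = -1 + 0 = -1$)
$A{\left(F,Y \right)} = -20 - F$ ($A{\left(F,Y \right)} = \frac{\left(-3\right) \left(\left(12 + 4 \cdot 2\right) + F\right)}{3} = \frac{\left(-3\right) \left(\left(12 + 8\right) + F\right)}{3} = \frac{\left(-3\right) \left(20 + F\right)}{3} = \frac{-60 - 3 F}{3} = -20 - F$)
$g = -193$ ($g = -6 + 11 \left(-11 - 6\right) = -6 + 11 \left(-17\right) = -6 - 187 = -193$)
$A{\left(n{\left(4,C{\left(o \right)} \right)},11 \right)} g + \left(29 + 148\right) = \left(-20 - -1\right) \left(-193\right) + \left(29 + 148\right) = \left(-20 + 1\right) \left(-193\right) + 177 = \left(-19\right) \left(-193\right) + 177 = 3667 + 177 = 3844$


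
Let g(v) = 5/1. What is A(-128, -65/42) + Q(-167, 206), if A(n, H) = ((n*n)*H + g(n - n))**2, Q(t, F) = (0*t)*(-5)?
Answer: 283423140625/441 ≈ 6.4268e+8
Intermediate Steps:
g(v) = 5 (g(v) = 5*1 = 5)
Q(t, F) = 0 (Q(t, F) = 0*(-5) = 0)
A(n, H) = (5 + H*n**2)**2 (A(n, H) = ((n*n)*H + 5)**2 = (n**2*H + 5)**2 = (H*n**2 + 5)**2 = (5 + H*n**2)**2)
A(-128, -65/42) + Q(-167, 206) = (5 - 65/42*(-128)**2)**2 + 0 = (5 - 65*1/42*16384)**2 + 0 = (5 - 65/42*16384)**2 + 0 = (5 - 532480/21)**2 + 0 = (-532375/21)**2 + 0 = 283423140625/441 + 0 = 283423140625/441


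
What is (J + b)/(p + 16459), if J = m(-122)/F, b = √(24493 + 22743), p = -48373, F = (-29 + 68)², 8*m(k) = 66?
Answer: -11/64721592 - 7*√241/15957 ≈ -0.0068103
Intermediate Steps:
m(k) = 33/4 (m(k) = (⅛)*66 = 33/4)
F = 1521 (F = 39² = 1521)
b = 14*√241 (b = √47236 = 14*√241 ≈ 217.34)
J = 11/2028 (J = (33/4)/1521 = (33/4)*(1/1521) = 11/2028 ≈ 0.0054241)
(J + b)/(p + 16459) = (11/2028 + 14*√241)/(-48373 + 16459) = (11/2028 + 14*√241)/(-31914) = (11/2028 + 14*√241)*(-1/31914) = -11/64721592 - 7*√241/15957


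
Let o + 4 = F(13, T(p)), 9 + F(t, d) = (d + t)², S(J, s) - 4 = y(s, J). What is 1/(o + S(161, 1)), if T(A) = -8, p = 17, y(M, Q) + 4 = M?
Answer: 1/13 ≈ 0.076923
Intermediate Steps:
y(M, Q) = -4 + M
S(J, s) = s (S(J, s) = 4 + (-4 + s) = s)
F(t, d) = -9 + (d + t)²
o = 12 (o = -4 + (-9 + (-8 + 13)²) = -4 + (-9 + 5²) = -4 + (-9 + 25) = -4 + 16 = 12)
1/(o + S(161, 1)) = 1/(12 + 1) = 1/13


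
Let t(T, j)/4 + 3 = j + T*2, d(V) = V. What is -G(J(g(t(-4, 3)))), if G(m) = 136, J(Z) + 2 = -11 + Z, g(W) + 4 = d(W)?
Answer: -136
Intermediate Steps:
t(T, j) = -12 + 4*j + 8*T (t(T, j) = -12 + 4*(j + T*2) = -12 + 4*(j + 2*T) = -12 + (4*j + 8*T) = -12 + 4*j + 8*T)
g(W) = -4 + W
J(Z) = -13 + Z (J(Z) = -2 + (-11 + Z) = -13 + Z)
-G(J(g(t(-4, 3)))) = -1*136 = -136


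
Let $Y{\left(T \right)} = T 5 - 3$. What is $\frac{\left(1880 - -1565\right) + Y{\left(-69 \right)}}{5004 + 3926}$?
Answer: $\frac{163}{470} \approx 0.34681$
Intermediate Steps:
$Y{\left(T \right)} = -3 + 5 T$ ($Y{\left(T \right)} = 5 T - 3 = -3 + 5 T$)
$\frac{\left(1880 - -1565\right) + Y{\left(-69 \right)}}{5004 + 3926} = \frac{\left(1880 - -1565\right) + \left(-3 + 5 \left(-69\right)\right)}{5004 + 3926} = \frac{\left(1880 + 1565\right) - 348}{8930} = \left(3445 - 348\right) \frac{1}{8930} = 3097 \cdot \frac{1}{8930} = \frac{163}{470}$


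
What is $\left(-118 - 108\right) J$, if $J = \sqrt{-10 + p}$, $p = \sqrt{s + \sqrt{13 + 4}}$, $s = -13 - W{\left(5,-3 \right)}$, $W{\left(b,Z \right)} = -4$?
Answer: $- 226 \sqrt{-10 + \sqrt{-9 + \sqrt{17}}} \approx -78.442 - 718.97 i$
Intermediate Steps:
$s = -9$ ($s = -13 - -4 = -13 + 4 = -9$)
$p = \sqrt{-9 + \sqrt{17}}$ ($p = \sqrt{-9 + \sqrt{13 + 4}} = \sqrt{-9 + \sqrt{17}} \approx 2.2084 i$)
$J = \sqrt{-10 + \sqrt{-9 + \sqrt{17}}} \approx 0.34709 + 3.1813 i$
$\left(-118 - 108\right) J = \left(-118 - 108\right) \sqrt{-10 + \sqrt{-9 + \sqrt{17}}} = - 226 \sqrt{-10 + \sqrt{-9 + \sqrt{17}}}$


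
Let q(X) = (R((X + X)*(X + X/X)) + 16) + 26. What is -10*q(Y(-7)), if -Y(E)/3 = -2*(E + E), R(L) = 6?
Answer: -480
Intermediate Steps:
Y(E) = 12*E (Y(E) = -(-6)*(E + E) = -(-6)*2*E = -(-12)*E = 12*E)
q(X) = 48 (q(X) = (6 + 16) + 26 = 22 + 26 = 48)
-10*q(Y(-7)) = -10*48 = -480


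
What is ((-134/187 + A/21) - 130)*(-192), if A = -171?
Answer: 34899264/1309 ≈ 26661.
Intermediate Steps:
((-134/187 + A/21) - 130)*(-192) = ((-134/187 - 171/21) - 130)*(-192) = ((-134*1/187 - 171*1/21) - 130)*(-192) = ((-134/187 - 57/7) - 130)*(-192) = (-11597/1309 - 130)*(-192) = -181767/1309*(-192) = 34899264/1309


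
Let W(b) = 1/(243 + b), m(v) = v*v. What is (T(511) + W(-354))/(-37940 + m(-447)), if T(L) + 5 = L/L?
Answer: -445/17967459 ≈ -2.4767e-5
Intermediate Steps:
m(v) = v²
T(L) = -4 (T(L) = -5 + L/L = -5 + 1 = -4)
(T(511) + W(-354))/(-37940 + m(-447)) = (-4 + 1/(243 - 354))/(-37940 + (-447)²) = (-4 + 1/(-111))/(-37940 + 199809) = (-4 - 1/111)/161869 = -445/111*1/161869 = -445/17967459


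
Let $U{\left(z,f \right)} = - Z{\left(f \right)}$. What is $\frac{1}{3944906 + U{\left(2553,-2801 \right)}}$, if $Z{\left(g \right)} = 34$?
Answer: $\frac{1}{3944872} \approx 2.5349 \cdot 10^{-7}$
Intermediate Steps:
$U{\left(z,f \right)} = -34$ ($U{\left(z,f \right)} = \left(-1\right) 34 = -34$)
$\frac{1}{3944906 + U{\left(2553,-2801 \right)}} = \frac{1}{3944906 - 34} = \frac{1}{3944872}$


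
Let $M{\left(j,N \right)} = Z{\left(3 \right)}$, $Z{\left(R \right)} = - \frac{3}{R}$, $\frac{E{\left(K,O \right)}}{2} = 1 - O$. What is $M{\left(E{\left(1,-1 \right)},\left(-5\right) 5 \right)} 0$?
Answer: $0$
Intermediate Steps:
$E{\left(K,O \right)} = 2 - 2 O$ ($E{\left(K,O \right)} = 2 \left(1 - O\right) = 2 - 2 O$)
$M{\left(j,N \right)} = -1$ ($M{\left(j,N \right)} = - \frac{3}{3} = \left(-3\right) \frac{1}{3} = -1$)
$M{\left(E{\left(1,-1 \right)},\left(-5\right) 5 \right)} 0 = \left(-1\right) 0 = 0$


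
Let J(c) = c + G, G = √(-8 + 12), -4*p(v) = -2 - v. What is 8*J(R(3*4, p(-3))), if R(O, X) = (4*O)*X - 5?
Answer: -120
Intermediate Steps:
p(v) = ½ + v/4 (p(v) = -(-2 - v)/4 = ½ + v/4)
G = 2 (G = √4 = 2)
R(O, X) = -5 + 4*O*X (R(O, X) = 4*O*X - 5 = -5 + 4*O*X)
J(c) = 2 + c (J(c) = c + 2 = 2 + c)
8*J(R(3*4, p(-3))) = 8*(2 + (-5 + 4*(3*4)*(½ + (¼)*(-3)))) = 8*(2 + (-5 + 4*12*(½ - ¾))) = 8*(2 + (-5 + 4*12*(-¼))) = 8*(2 + (-5 - 12)) = 8*(2 - 17) = 8*(-15) = -120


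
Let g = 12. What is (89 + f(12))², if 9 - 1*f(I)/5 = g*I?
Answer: 343396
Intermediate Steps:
f(I) = 45 - 60*I
(89 + f(12))² = (89 + (45 - 60*12))² = (89 + (45 - 720))² = (89 - 675)² = (-586)² = 343396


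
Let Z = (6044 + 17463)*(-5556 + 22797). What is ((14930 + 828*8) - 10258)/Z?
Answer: 11296/405284187 ≈ 2.7872e-5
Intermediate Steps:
Z = 405284187 (Z = 23507*17241 = 405284187)
((14930 + 828*8) - 10258)/Z = ((14930 + 828*8) - 10258)/405284187 = ((14930 + 6624) - 10258)*(1/405284187) = (21554 - 10258)*(1/405284187) = 11296*(1/405284187) = 11296/405284187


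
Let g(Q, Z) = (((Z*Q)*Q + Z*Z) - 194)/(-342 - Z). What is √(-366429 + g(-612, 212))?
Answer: 2*I*√9779822386/277 ≈ 714.03*I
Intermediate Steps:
g(Q, Z) = (-194 + Z² + Z*Q²)/(-342 - Z) (g(Q, Z) = (((Q*Z)*Q + Z²) - 194)/(-342 - Z) = ((Z*Q² + Z²) - 194)/(-342 - Z) = ((Z² + Z*Q²) - 194)/(-342 - Z) = (-194 + Z² + Z*Q²)/(-342 - Z))
√(-366429 + g(-612, 212)) = √(-366429 + (194 - 1*212² - 1*212*(-612)²)/(342 + 212)) = √(-366429 + (194 - 1*44944 - 1*212*374544)/554) = √(-366429 + (194 - 44944 - 79403328)/554) = √(-366429 + (1/554)*(-79448078)) = √(-366429 - 39724039/277) = √(-141224872/277) = 2*I*√9779822386/277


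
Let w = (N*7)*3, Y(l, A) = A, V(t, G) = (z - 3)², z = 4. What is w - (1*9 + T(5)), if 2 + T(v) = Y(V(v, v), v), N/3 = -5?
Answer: -327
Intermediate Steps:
N = -15 (N = 3*(-5) = -15)
V(t, G) = 1 (V(t, G) = (4 - 3)² = 1² = 1)
T(v) = -2 + v
w = -315 (w = -15*7*3 = -105*3 = -315)
w - (1*9 + T(5)) = -315 - (1*9 + (-2 + 5)) = -315 - (9 + 3) = -315 - 1*12 = -315 - 12 = -327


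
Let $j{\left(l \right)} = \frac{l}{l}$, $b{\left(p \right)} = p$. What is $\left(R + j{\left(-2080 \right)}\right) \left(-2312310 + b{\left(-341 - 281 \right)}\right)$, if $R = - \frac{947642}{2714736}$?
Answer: $- \frac{510896032451}{339342} \approx -1.5055 \cdot 10^{6}$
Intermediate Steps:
$j{\left(l \right)} = 1$
$R = - \frac{473821}{1357368}$ ($R = \left(-947642\right) \frac{1}{2714736} = - \frac{473821}{1357368} \approx -0.34907$)
$\left(R + j{\left(-2080 \right)}\right) \left(-2312310 + b{\left(-341 - 281 \right)}\right) = \left(- \frac{473821}{1357368} + 1\right) \left(-2312310 - 622\right) = \frac{883547 \left(-2312310 - 622\right)}{1357368} = \frac{883547}{1357368} \left(-2312932\right) = - \frac{510896032451}{339342}$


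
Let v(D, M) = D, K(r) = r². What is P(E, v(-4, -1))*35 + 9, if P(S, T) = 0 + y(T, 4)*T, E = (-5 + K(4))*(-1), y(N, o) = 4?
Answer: -551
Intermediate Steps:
E = -11 (E = (-5 + 4²)*(-1) = (-5 + 16)*(-1) = 11*(-1) = -11)
P(S, T) = 4*T (P(S, T) = 0 + 4*T = 4*T)
P(E, v(-4, -1))*35 + 9 = (4*(-4))*35 + 9 = -16*35 + 9 = -560 + 9 = -551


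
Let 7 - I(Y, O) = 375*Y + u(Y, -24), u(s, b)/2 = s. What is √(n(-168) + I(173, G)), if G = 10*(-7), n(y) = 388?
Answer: I*√64826 ≈ 254.61*I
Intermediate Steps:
G = -70
u(s, b) = 2*s
I(Y, O) = 7 - 377*Y (I(Y, O) = 7 - (375*Y + 2*Y) = 7 - 377*Y)
√(n(-168) + I(173, G)) = √(388 + (7 - 377*173)) = √(388 + (7 - 65221)) = √(388 - 65214) = √(-64826) = I*√64826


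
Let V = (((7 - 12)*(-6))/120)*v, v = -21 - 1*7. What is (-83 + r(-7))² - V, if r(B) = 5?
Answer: 6091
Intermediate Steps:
v = -28 (v = -21 - 7 = -28)
V = -7 (V = (((7 - 12)*(-6))/120)*(-28) = (-5*(-6)*(1/120))*(-28) = (30*(1/120))*(-28) = (¼)*(-28) = -7)
(-83 + r(-7))² - V = (-83 + 5)² - 1*(-7) = (-78)² + 7 = 6084 + 7 = 6091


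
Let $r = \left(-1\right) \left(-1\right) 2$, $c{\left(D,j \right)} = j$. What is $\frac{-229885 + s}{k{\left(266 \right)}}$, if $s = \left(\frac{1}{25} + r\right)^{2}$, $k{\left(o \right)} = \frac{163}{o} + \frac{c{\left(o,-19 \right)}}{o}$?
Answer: $- \frac{4777211173}{11250} \approx -4.2464 \cdot 10^{5}$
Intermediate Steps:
$r = 2$ ($r = 1 \cdot 2 = 2$)
$k{\left(o \right)} = \frac{144}{o}$ ($k{\left(o \right)} = \frac{163}{o} - \frac{19}{o} = \frac{144}{o}$)
$s = \frac{2601}{625}$ ($s = \left(\frac{1}{25} + 2\right)^{2} = \left(\frac{51}{25}\right)^{2} = \frac{2601}{625} \approx 4.1616$)
$\frac{-229885 + s}{k{\left(266 \right)}} = \frac{-229885 + \frac{2601}{625}}{144 \cdot \frac{1}{266}} = - \frac{143675524}{625 \cdot 144 \cdot \frac{1}{266}} = - \frac{143675524}{625 \cdot \frac{72}{133}} = \left(- \frac{143675524}{625}\right) \frac{133}{72} = - \frac{4777211173}{11250}$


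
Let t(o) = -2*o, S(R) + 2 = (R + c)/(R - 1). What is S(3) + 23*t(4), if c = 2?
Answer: -367/2 ≈ -183.50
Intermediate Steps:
S(R) = -2 + (2 + R)/(-1 + R) (S(R) = -2 + (R + 2)/(R - 1) = -2 + (2 + R)/(-1 + R))
S(3) + 23*t(4) = (4 - 1*3)/(-1 + 3) + 23*(-2*4) = (4 - 3)/2 + 23*(-8) = (½)*1 - 184 = ½ - 184 = -367/2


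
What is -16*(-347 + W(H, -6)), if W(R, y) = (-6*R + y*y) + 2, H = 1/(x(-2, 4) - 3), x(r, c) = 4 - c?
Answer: 4912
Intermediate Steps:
H = -⅓ (H = 1/((4 - 1*4) - 3) = 1/((4 - 4) - 3) = 1/(0 - 3) = 1/(-3) = -⅓ ≈ -0.33333)
W(R, y) = 2 + y² - 6*R (W(R, y) = (-6*R + y²) + 2 = (y² - 6*R) + 2 = 2 + y² - 6*R)
-16*(-347 + W(H, -6)) = -16*(-347 + (2 + (-6)² - 6*(-⅓))) = -16*(-347 + (2 + 36 + 2)) = -16*(-347 + 40) = -16*(-307) = 4912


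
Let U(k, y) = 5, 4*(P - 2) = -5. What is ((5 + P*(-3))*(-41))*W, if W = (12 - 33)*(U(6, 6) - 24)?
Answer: -179949/4 ≈ -44987.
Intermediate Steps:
P = ¾ (P = 2 + (¼)*(-5) = 2 - 5/4 = ¾ ≈ 0.75000)
W = 399 (W = (12 - 33)*(5 - 24) = -21*(-19) = 399)
((5 + P*(-3))*(-41))*W = ((5 + (¾)*(-3))*(-41))*399 = ((5 - 9/4)*(-41))*399 = ((11/4)*(-41))*399 = -451/4*399 = -179949/4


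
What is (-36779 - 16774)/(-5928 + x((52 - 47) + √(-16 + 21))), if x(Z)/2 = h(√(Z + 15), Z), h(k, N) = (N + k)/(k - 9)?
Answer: 53553*(9 - √(20 + √5))/(2*(26681 + √5 - 2963*√(20 + √5))) ≈ 9.0254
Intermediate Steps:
h(k, N) = (N + k)/(-9 + k)
x(Z) = 2*(Z + √(15 + Z))/(-9 + √(15 + Z)) (x(Z) = 2*((Z + √(Z + 15))/(-9 + √(Z + 15))) = 2*((Z + √(15 + Z))/(-9 + √(15 + Z))) = 2*(Z + √(15 + Z))/(-9 + √(15 + Z)))
(-36779 - 16774)/(-5928 + x((52 - 47) + √(-16 + 21))) = (-36779 - 16774)/(-5928 + 2*(((52 - 47) + √(-16 + 21)) + √(15 + ((52 - 47) + √(-16 + 21))))/(-9 + √(15 + ((52 - 47) + √(-16 + 21))))) = -53553/(-5928 + 2*((5 + √5) + √(15 + (5 + √5)))/(-9 + √(15 + (5 + √5)))) = -53553/(-5928 + 2*((5 + √5) + √(20 + √5))/(-9 + √(20 + √5))) = -53553/(-5928 + 2*(5 + √5 + √(20 + √5))/(-9 + √(20 + √5)))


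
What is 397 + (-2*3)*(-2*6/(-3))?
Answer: 373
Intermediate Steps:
397 + (-2*3)*(-2*6/(-3)) = 397 - (-72)*(-1)/3 = 397 - 6*4 = 397 - 24 = 373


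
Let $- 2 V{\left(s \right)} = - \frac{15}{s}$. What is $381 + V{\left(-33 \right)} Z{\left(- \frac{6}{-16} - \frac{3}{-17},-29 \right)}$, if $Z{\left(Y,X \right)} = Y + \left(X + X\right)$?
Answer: $\frac{1179017}{2992} \approx 394.06$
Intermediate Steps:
$V{\left(s \right)} = \frac{15}{2 s}$ ($V{\left(s \right)} = - \frac{\left(-15\right) \frac{1}{s}}{2} = \frac{15}{2 s}$)
$Z{\left(Y,X \right)} = Y + 2 X$
$381 + V{\left(-33 \right)} Z{\left(- \frac{6}{-16} - \frac{3}{-17},-29 \right)} = 381 + \frac{15}{2 \left(-33\right)} \left(\left(- \frac{6}{-16} - \frac{3}{-17}\right) + 2 \left(-29\right)\right) = 381 + \frac{15}{2} \left(- \frac{1}{33}\right) \left(\left(\left(-6\right) \left(- \frac{1}{16}\right) - - \frac{3}{17}\right) - 58\right) = 381 - \frac{5 \left(\left(\frac{3}{8} + \frac{3}{17}\right) - 58\right)}{22} = 381 - \frac{5 \left(\frac{75}{136} - 58\right)}{22} = 381 - - \frac{39065}{2992} = 381 + \frac{39065}{2992} = \frac{1179017}{2992}$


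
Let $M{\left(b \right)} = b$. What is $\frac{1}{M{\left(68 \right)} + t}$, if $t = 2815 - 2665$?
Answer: $\frac{1}{218} \approx 0.0045872$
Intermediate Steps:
$t = 150$
$\frac{1}{M{\left(68 \right)} + t} = \frac{1}{68 + 150} = \frac{1}{218}$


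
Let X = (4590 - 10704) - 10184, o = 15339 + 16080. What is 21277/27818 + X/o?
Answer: 215124299/874013742 ≈ 0.24613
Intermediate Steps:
o = 31419
X = -16298 (X = -6114 - 10184 = -16298)
21277/27818 + X/o = 21277/27818 - 16298/31419 = 215124299/874013742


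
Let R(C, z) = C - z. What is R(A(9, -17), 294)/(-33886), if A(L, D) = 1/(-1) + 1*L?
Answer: 143/16943 ≈ 0.0084401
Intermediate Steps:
A(L, D) = -1 + L
R(A(9, -17), 294)/(-33886) = ((-1 + 9) - 1*294)/(-33886) = (8 - 294)*(-1/33886) = -286*(-1/33886) = 143/16943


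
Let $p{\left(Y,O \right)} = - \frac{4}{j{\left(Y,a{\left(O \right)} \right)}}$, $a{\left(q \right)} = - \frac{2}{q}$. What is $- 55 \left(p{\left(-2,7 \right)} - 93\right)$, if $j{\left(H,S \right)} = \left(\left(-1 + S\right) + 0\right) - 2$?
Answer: $\frac{116105}{23} \approx 5048.0$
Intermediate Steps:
$j{\left(H,S \right)} = -3 + S$ ($j{\left(H,S \right)} = \left(-1 + S\right) - 2 = -3 + S$)
$p{\left(Y,O \right)} = - \frac{4}{-3 - \frac{2}{O}}$
$- 55 \left(p{\left(-2,7 \right)} - 93\right) = - 55 \left(4 \cdot 7 \frac{1}{2 + 3 \cdot 7} - 93\right) = - 55 \left(4 \cdot 7 \frac{1}{2 + 21} - 93\right) = - 55 \left(4 \cdot 7 \cdot \frac{1}{23} - 93\right) = - 55 \left(\frac{28}{23} - 93\right) = \left(-55\right) \left(- \frac{2111}{23}\right) = \frac{116105}{23}$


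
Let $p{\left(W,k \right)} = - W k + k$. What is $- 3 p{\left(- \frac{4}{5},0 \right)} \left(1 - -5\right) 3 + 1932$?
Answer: $1932$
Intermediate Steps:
$p{\left(W,k \right)} = k - W k$ ($p{\left(W,k \right)} = - W k + k = k - W k$)
$- 3 p{\left(- \frac{4}{5},0 \right)} \left(1 - -5\right) 3 + 1932 = - 3 \cdot 0 \left(1 - - \frac{4}{5}\right) \left(1 - -5\right) 3 + 1932 = - 3 \cdot 0 \left(1 - \left(-4\right) \frac{1}{5}\right) \left(1 + 5\right) 3 + 1932 = - 3 \cdot 0 \left(1 - - \frac{4}{5}\right) 6 \cdot 3 + 1932 = - 3 \cdot 0 \left(1 + \frac{4}{5}\right) 6 \cdot 3 + 1932 = - 3 \cdot 0 \cdot \frac{9}{5} \cdot 6 \cdot 3 + 1932 = \left(-3\right) 0 \cdot 6 \cdot 3 + 1932 = 0 \cdot 6 \cdot 3 + 1932 = 0 \cdot 3 + 1932 = 0 + 1932 = 1932$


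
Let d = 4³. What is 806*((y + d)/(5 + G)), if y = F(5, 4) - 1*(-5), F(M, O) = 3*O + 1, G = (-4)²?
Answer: 66092/21 ≈ 3147.2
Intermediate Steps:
d = 64
G = 16
F(M, O) = 1 + 3*O
y = 18 (y = (1 + 3*4) - 1*(-5) = (1 + 12) + 5 = 13 + 5 = 18)
806*((y + d)/(5 + G)) = 806*((18 + 64)/(5 + 16)) = 806*(82/21) = 66092/21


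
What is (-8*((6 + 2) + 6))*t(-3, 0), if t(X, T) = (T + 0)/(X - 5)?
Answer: 0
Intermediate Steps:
t(X, T) = T/(-5 + X)
(-8*((6 + 2) + 6))*t(-3, 0) = (-8*((6 + 2) + 6))*(0/(-5 - 3)) = (-8*(8 + 6))*(0/(-8)) = (-8*14)*(0*(-⅛)) = -112*0 = 0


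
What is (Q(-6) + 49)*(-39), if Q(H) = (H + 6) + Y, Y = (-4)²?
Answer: -2535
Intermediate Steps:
Y = 16
Q(H) = 22 + H (Q(H) = (H + 6) + 16 = (6 + H) + 16 = 22 + H)
(Q(-6) + 49)*(-39) = ((22 - 6) + 49)*(-39) = (16 + 49)*(-39) = 65*(-39) = -2535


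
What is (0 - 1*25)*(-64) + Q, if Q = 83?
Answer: 1683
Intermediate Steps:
(0 - 1*25)*(-64) + Q = (0 - 1*25)*(-64) + 83 = (0 - 25)*(-64) + 83 = -25*(-64) + 83 = 1600 + 83 = 1683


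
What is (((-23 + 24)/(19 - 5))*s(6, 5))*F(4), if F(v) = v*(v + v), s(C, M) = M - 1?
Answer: 64/7 ≈ 9.1429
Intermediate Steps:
s(C, M) = -1 + M
F(v) = 2*v² (F(v) = v*(2*v) = 2*v²)
(((-23 + 24)/(19 - 5))*s(6, 5))*F(4) = (((-23 + 24)/(19 - 5))*(-1 + 5))*(2*4²) = ((1/14)*4)*(2*16) = ((1*(1/14))*4)*32 = ((1/14)*4)*32 = (2/7)*32 = 64/7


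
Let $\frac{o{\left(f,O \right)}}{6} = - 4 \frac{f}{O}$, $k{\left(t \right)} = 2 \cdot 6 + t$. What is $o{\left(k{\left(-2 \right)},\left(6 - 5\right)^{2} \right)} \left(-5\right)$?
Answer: $1200$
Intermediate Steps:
$k{\left(t \right)} = 12 + t$
$o{\left(f,O \right)} = - \frac{24 f}{O}$ ($o{\left(f,O \right)} = 6 \left(- 4 \frac{f}{O}\right) = 6 \left(- \frac{4 f}{O}\right) = - \frac{24 f}{O}$)
$o{\left(k{\left(-2 \right)},\left(6 - 5\right)^{2} \right)} \left(-5\right) = - \frac{24 \left(12 - 2\right)}{\left(6 - 5\right)^{2}} \left(-5\right) = \left(-24\right) 10 \frac{1}{1^{2}} \left(-5\right) = \left(-24\right) 10 \cdot 1^{-1} \left(-5\right) = \left(-24\right) 10 \cdot 1 \left(-5\right) = \left(-240\right) \left(-5\right) = 1200$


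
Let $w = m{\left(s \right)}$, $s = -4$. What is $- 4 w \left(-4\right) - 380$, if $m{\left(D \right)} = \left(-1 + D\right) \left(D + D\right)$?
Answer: $260$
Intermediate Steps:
$m{\left(D \right)} = 2 D \left(-1 + D\right)$ ($m{\left(D \right)} = \left(-1 + D\right) 2 D = 2 D \left(-1 + D\right)$)
$w = 40$ ($w = 2 \left(-4\right) \left(-1 - 4\right) = 2 \left(-4\right) \left(-5\right) = 40$)
$- 4 w \left(-4\right) - 380 = \left(-4\right) 40 \left(-4\right) - 380 = \left(-160\right) \left(-4\right) - 380 = 640 - 380 = 260$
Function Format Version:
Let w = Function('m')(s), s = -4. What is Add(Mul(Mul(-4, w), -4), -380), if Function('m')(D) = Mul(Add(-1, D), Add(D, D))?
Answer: 260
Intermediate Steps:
Function('m')(D) = Mul(2, D, Add(-1, D)) (Function('m')(D) = Mul(Add(-1, D), Mul(2, D)) = Mul(2, D, Add(-1, D)))
w = 40 (w = Mul(2, -4, Add(-1, -4)) = Mul(2, -4, -5) = 40)
Add(Mul(Mul(-4, w), -4), -380) = Add(Mul(Mul(-4, 40), -4), -380) = Add(Mul(-160, -4), -380) = Add(640, -380) = 260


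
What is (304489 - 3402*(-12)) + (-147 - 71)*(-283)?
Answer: 407007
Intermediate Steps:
(304489 - 3402*(-12)) + (-147 - 71)*(-283) = (304489 + 40824) - 218*(-283) = 345313 + 61694 = 407007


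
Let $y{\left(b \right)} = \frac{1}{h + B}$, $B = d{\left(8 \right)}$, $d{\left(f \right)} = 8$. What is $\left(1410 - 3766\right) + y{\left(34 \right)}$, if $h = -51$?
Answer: $- \frac{101309}{43} \approx -2356.0$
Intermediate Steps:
$B = 8$
$y{\left(b \right)} = - \frac{1}{43}$ ($y{\left(b \right)} = \frac{1}{-51 + 8} = \frac{1}{-43} = - \frac{1}{43}$)
$\left(1410 - 3766\right) + y{\left(34 \right)} = \left(1410 - 3766\right) - \frac{1}{43} = -2356 - \frac{1}{43} = - \frac{101309}{43}$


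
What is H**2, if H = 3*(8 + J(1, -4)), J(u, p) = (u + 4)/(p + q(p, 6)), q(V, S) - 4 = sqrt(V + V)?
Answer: 4383/8 - 180*I*sqrt(2) ≈ 547.88 - 254.56*I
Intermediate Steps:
q(V, S) = 4 + sqrt(2)*sqrt(V) (q(V, S) = 4 + sqrt(V + V) = 4 + sqrt(2*V) = 4 + sqrt(2)*sqrt(V))
J(u, p) = (4 + u)/(4 + p + sqrt(2)*sqrt(p)) (J(u, p) = (u + 4)/(p + (4 + sqrt(2)*sqrt(p))) = (4 + u)/(4 + p + sqrt(2)*sqrt(p)))
H = 24 - 15*I*sqrt(2)/4 (H = 3*(8 + (4 + 1)/(4 - 4 + sqrt(2)*sqrt(-4))) = 3*(8 + 5/(4 - 4 + sqrt(2)*(2*I))) = 3*(8 + 5/(4 - 4 + 2*I*sqrt(2))) = 3*(8 + 5/(2*I*sqrt(2))) = 3*(8 - I*sqrt(2)/4*5) = 3*(8 - 5*I*sqrt(2)/4) = 24 - 15*I*sqrt(2)/4 ≈ 24.0 - 5.3033*I)
H**2 = (24 - 15*I*sqrt(2)/4)**2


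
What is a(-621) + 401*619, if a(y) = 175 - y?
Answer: 249015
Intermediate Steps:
a(-621) + 401*619 = (175 - 1*(-621)) + 401*619 = (175 + 621) + 248219 = 796 + 248219 = 249015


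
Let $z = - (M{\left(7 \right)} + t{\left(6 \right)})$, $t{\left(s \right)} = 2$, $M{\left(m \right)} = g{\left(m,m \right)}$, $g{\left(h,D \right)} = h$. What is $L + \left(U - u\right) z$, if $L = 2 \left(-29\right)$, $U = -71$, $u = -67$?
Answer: $-22$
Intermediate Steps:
$M{\left(m \right)} = m$
$L = -58$
$z = -9$ ($z = - (7 + 2) = \left(-1\right) 9 = -9$)
$L + \left(U - u\right) z = -58 + \left(-71 - -67\right) \left(-9\right) = -58 + \left(-71 + 67\right) \left(-9\right) = -58 - -36 = -58 + 36 = -22$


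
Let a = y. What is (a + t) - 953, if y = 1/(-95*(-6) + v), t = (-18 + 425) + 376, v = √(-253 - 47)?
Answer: (-1700*√3 + 96899*I)/(10*(√3 - 57*I)) ≈ -170.0 - 5.326e-5*I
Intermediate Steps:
v = 10*I*√3 (v = √(-300) = 10*I*√3 ≈ 17.32*I)
t = 783 (t = 407 + 376 = 783)
y = 1/(570 + 10*I*√3) (y = 1/(-95*(-6) + 10*I*√3) = 1/(570 + 10*I*√3) ≈ 0.0017528 - 5.3261e-5*I)
a = 19/10840 - I*√3/32520 ≈ 0.0017528 - 5.3261e-5*I
(a + t) - 953 = ((19/10840 - I*√3/32520) + 783) - 953 = (8487739/10840 - I*√3/32520) - 953 = -1842781/10840 - I*√3/32520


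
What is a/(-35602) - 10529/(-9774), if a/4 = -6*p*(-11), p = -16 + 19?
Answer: 183556225/173986974 ≈ 1.0550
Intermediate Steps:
p = 3
a = 792 (a = 4*(-6*3*(-11)) = 4*(-18*(-11)) = 4*198 = 792)
a/(-35602) - 10529/(-9774) = 792/(-35602) - 10529/(-9774) = 792*(-1/35602) - 10529*(-1/9774) = -396/17801 + 10529/9774 = 183556225/173986974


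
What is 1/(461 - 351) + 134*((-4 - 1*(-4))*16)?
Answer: 1/110 ≈ 0.0090909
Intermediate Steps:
1/(461 - 351) + 134*((-4 - 1*(-4))*16) = 1/110 + 134*((-4 + 4)*16) = 1/110 + 134*(0*16) = 1/110 + 134*0 = 1/110 + 0 = 1/110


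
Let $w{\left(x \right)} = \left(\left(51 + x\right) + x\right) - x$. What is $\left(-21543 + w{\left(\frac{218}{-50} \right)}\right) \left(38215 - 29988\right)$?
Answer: $- \frac{4421263843}{25} \approx -1.7685 \cdot 10^{8}$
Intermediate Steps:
$w{\left(x \right)} = 51 + x$ ($w{\left(x \right)} = \left(51 + 2 x\right) - x = 51 + x$)
$\left(-21543 + w{\left(\frac{218}{-50} \right)}\right) \left(38215 - 29988\right) = \left(-21543 + \left(51 + \frac{218}{-50}\right)\right) \left(38215 - 29988\right) = \left(-21543 + \left(51 + 218 \left(- \frac{1}{50}\right)\right)\right) 8227 = \left(-21543 + \left(51 - \frac{109}{25}\right)\right) 8227 = \left(-21543 + \frac{1166}{25}\right) 8227 = \left(- \frac{537409}{25}\right) 8227 = - \frac{4421263843}{25}$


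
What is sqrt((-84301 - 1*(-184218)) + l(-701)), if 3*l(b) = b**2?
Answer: 4*sqrt(148341)/3 ≈ 513.53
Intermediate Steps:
l(b) = b**2/3
sqrt((-84301 - 1*(-184218)) + l(-701)) = sqrt((-84301 - 1*(-184218)) + (1/3)*(-701)**2) = sqrt((-84301 + 184218) + (1/3)*491401) = sqrt(99917 + 491401/3) = sqrt(791152/3) = 4*sqrt(148341)/3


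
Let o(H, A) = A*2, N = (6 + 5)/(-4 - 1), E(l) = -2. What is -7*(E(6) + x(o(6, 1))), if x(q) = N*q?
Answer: 224/5 ≈ 44.800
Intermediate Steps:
N = -11/5 (N = 11/(-5) = 11*(-1/5) = -11/5 ≈ -2.2000)
o(H, A) = 2*A
x(q) = -11*q/5
-7*(E(6) + x(o(6, 1))) = -7*(-2 - 22/5) = -7*(-32/5) = 224/5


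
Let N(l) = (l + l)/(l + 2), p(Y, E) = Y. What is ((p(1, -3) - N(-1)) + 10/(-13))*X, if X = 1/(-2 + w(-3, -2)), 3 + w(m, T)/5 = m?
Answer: -29/416 ≈ -0.069712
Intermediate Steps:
N(l) = 2*l/(2 + l) (N(l) = (2*l)/(2 + l) = 2*l/(2 + l))
w(m, T) = -15 + 5*m
X = -1/32 (X = 1/(-2 + (-15 + 5*(-3))) = 1/(-2 + (-15 - 15)) = 1/(-2 - 30) = 1/(-32) = -1/32 ≈ -0.031250)
((p(1, -3) - N(-1)) + 10/(-13))*X = ((1 - 2*(-1)/(2 - 1)) + 10/(-13))*(-1/32) = ((1 - 2*(-1)/1) + 10*(-1/13))*(-1/32) = ((1 - 2*(-1)) - 10/13)*(-1/32) = ((1 - 1*(-2)) - 10/13)*(-1/32) = ((1 + 2) - 10/13)*(-1/32) = (3 - 10/13)*(-1/32) = (29/13)*(-1/32) = -29/416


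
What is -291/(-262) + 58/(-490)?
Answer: 63697/64190 ≈ 0.99232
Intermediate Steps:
-291/(-262) + 58/(-490) = -291*(-1/262) + 58*(-1/490) = 291/262 - 29/245 = 63697/64190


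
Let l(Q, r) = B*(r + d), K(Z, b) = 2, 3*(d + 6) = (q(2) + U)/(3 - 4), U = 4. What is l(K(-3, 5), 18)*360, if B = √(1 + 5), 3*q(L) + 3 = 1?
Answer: 3920*√6 ≈ 9602.0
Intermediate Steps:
q(L) = -⅔ (q(L) = -1 + (⅓)*1 = -1 + ⅓ = -⅔)
B = √6 ≈ 2.4495
d = -64/9 (d = -6 + ((-⅔ + 4)/(3 - 4))/3 = -6 + ((10/3)/(-1))/3 = -6 + ((10/3)*(-1))/3 = -6 + (⅓)*(-10/3) = -6 - 10/9 = -64/9 ≈ -7.1111)
l(Q, r) = √6*(-64/9 + r) (l(Q, r) = √6*(r - 64/9) = √6*(-64/9 + r))
l(K(-3, 5), 18)*360 = (√6*(-64/9 + 18))*360 = (√6*(98/9))*360 = (98*√6/9)*360 = 3920*√6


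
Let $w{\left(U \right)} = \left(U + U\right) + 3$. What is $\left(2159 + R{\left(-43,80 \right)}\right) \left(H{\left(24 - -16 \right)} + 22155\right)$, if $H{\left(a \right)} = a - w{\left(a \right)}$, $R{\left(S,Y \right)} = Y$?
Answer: $49508768$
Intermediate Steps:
$w{\left(U \right)} = 3 + 2 U$ ($w{\left(U \right)} = 2 U + 3 = 3 + 2 U$)
$H{\left(a \right)} = -3 - a$ ($H{\left(a \right)} = a - \left(3 + 2 a\right) = -3 - a$)
$\left(2159 + R{\left(-43,80 \right)}\right) \left(H{\left(24 - -16 \right)} + 22155\right) = \left(2159 + 80\right) \left(\left(-3 - \left(24 - -16\right)\right) + 22155\right) = 2239 \left(\left(-3 - \left(24 + 16\right)\right) + 22155\right) = 2239 \left(\left(-3 - 40\right) + 22155\right) = 2239 \left(-43 + 22155\right) = 2239 \cdot 22112 = 49508768$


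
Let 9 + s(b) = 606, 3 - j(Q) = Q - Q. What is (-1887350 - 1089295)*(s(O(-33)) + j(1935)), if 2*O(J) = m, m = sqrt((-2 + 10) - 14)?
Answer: -1785987000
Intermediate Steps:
m = I*sqrt(6) (m = sqrt(8 - 14) = sqrt(-6) = I*sqrt(6) ≈ 2.4495*I)
j(Q) = 3 (j(Q) = 3 - (Q - Q) = 3 - 1*0 = 3 + 0 = 3)
O(J) = I*sqrt(6)/2 (O(J) = (I*sqrt(6))/2 = I*sqrt(6)/2)
s(b) = 597 (s(b) = -9 + 606 = 597)
(-1887350 - 1089295)*(s(O(-33)) + j(1935)) = (-1887350 - 1089295)*(597 + 3) = -2976645*600 = -1785987000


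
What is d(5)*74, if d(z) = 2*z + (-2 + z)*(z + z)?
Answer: 2960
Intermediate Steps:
d(z) = 2*z + 2*z*(-2 + z) (d(z) = 2*z + (-2 + z)*(2*z) = 2*z + 2*z*(-2 + z))
d(5)*74 = (2*5*(-1 + 5))*74 = (2*5*4)*74 = 40*74 = 2960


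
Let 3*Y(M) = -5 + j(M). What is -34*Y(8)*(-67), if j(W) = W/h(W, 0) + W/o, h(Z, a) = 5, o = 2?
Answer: 2278/5 ≈ 455.60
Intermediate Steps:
j(W) = 7*W/10 (j(W) = W/5 + W/2 = 7*W/10)
Y(M) = -5/3 + 7*M/30 (Y(M) = (-5 + 7*M/10)/3 = -5/3 + 7*M/30)
-34*Y(8)*(-67) = -34*(-5/3 + (7/30)*8)*(-67) = -34*(-5/3 + 28/15)*(-67) = -34*1/5*(-67) = -34/5*(-67) = 2278/5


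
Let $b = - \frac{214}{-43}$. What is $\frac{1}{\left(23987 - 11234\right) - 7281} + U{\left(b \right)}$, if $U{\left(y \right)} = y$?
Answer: $\frac{1171051}{235296} \approx 4.9769$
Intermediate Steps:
$b = \frac{214}{43}$ ($b = \left(-214\right) \left(- \frac{1}{43}\right) = \frac{214}{43} \approx 4.9767$)
$\frac{1}{\left(23987 - 11234\right) - 7281} + U{\left(b \right)} = \frac{1}{\left(23987 - 11234\right) - 7281} + \frac{214}{43} = \frac{1}{12753 - 7281} + \frac{214}{43} = \frac{1}{5472} + \frac{214}{43} = \frac{1171051}{235296}$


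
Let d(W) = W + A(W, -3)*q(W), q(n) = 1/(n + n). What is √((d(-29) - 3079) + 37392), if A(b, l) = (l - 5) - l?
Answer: √115331666/58 ≈ 185.16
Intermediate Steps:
A(b, l) = -5 (A(b, l) = (-5 + l) - l = -5)
q(n) = 1/(2*n)
d(W) = W - 5/(2*W)
√((d(-29) - 3079) + 37392) = √(((-29 - 5/2/(-29)) - 3079) + 37392) = √(((-29 - 5/2*(-1/29)) - 3079) + 37392) = √(((-29 + 5/58) - 3079) + 37392) = √((-1677/58 - 3079) + 37392) = √(-180259/58 + 37392) = √(1988477/58) = √115331666/58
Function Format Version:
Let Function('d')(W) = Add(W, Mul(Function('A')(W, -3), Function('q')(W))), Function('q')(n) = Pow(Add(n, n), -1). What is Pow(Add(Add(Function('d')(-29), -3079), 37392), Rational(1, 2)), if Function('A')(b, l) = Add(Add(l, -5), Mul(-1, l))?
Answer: Mul(Rational(1, 58), Pow(115331666, Rational(1, 2))) ≈ 185.16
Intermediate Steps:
Function('A')(b, l) = -5 (Function('A')(b, l) = Add(Add(-5, l), Mul(-1, l)) = -5)
Function('q')(n) = Mul(Rational(1, 2), Pow(n, -1)) (Function('q')(n) = Pow(Mul(2, n), -1) = Mul(Rational(1, 2), Pow(n, -1)))
Function('d')(W) = Add(W, Mul(Rational(-5, 2), Pow(W, -1))) (Function('d')(W) = Add(W, Mul(-5, Mul(Rational(1, 2), Pow(W, -1)))) = Add(W, Mul(Rational(-5, 2), Pow(W, -1))))
Pow(Add(Add(Function('d')(-29), -3079), 37392), Rational(1, 2)) = Pow(Add(Add(Add(-29, Mul(Rational(-5, 2), Pow(-29, -1))), -3079), 37392), Rational(1, 2)) = Pow(Add(Add(Add(-29, Mul(Rational(-5, 2), Rational(-1, 29))), -3079), 37392), Rational(1, 2)) = Pow(Add(Add(Add(-29, Rational(5, 58)), -3079), 37392), Rational(1, 2)) = Pow(Add(Add(Rational(-1677, 58), -3079), 37392), Rational(1, 2)) = Pow(Add(Rational(-180259, 58), 37392), Rational(1, 2)) = Pow(Rational(1988477, 58), Rational(1, 2)) = Mul(Rational(1, 58), Pow(115331666, Rational(1, 2)))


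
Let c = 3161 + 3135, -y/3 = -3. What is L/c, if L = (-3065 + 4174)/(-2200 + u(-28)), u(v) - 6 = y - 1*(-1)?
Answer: -1109/13750464 ≈ -8.0652e-5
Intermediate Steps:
y = 9 (y = -3*(-3) = 9)
u(v) = 16 (u(v) = 6 + (9 - 1*(-1)) = 6 + (9 + 1) = 6 + 10 = 16)
L = -1109/2184 (L = (-3065 + 4174)/(-2200 + 16) = 1109/(-2184) = 1109*(-1/2184) = -1109/2184 ≈ -0.50778)
c = 6296
L/c = -1109/2184/6296 = -1109/2184*1/6296 = -1109/13750464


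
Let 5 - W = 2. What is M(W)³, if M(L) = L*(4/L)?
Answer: 64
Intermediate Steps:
W = 3 (W = 5 - 1*2 = 5 - 2 = 3)
M(L) = 4
M(W)³ = 4³ = 64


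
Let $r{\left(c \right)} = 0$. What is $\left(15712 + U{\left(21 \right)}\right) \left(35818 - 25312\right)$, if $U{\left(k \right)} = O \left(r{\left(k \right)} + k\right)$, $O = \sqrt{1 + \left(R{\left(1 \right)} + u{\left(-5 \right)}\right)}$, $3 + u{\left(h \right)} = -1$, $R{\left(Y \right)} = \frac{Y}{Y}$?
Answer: $165070272 + 220626 i \sqrt{2} \approx 1.6507 \cdot 10^{8} + 3.1201 \cdot 10^{5} i$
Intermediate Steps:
$R{\left(Y \right)} = 1$
$u{\left(h \right)} = -4$ ($u{\left(h \right)} = -3 - 1 = -4$)
$O = i \sqrt{2}$ ($O = \sqrt{1 + \left(1 - 4\right)} = \sqrt{1 - 3} = \sqrt{-2} = i \sqrt{2} \approx 1.4142 i$)
$U{\left(k \right)} = i k \sqrt{2}$ ($U{\left(k \right)} = i \sqrt{2} \left(0 + k\right) = i \sqrt{2} k = i k \sqrt{2}$)
$\left(15712 + U{\left(21 \right)}\right) \left(35818 - 25312\right) = \left(15712 + i 21 \sqrt{2}\right) \left(35818 - 25312\right) = \left(15712 + 21 i \sqrt{2}\right) 10506 = 165070272 + 220626 i \sqrt{2}$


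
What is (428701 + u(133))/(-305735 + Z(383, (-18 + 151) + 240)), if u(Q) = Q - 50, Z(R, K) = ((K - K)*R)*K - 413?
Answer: -107196/76537 ≈ -1.4006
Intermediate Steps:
Z(R, K) = -413 (Z(R, K) = (0*R)*K - 413 = 0*K - 413 = 0 - 413 = -413)
u(Q) = -50 + Q
(428701 + u(133))/(-305735 + Z(383, (-18 + 151) + 240)) = (428701 + (-50 + 133))/(-305735 - 413) = (428701 + 83)/(-306148) = 428784*(-1/306148) = -107196/76537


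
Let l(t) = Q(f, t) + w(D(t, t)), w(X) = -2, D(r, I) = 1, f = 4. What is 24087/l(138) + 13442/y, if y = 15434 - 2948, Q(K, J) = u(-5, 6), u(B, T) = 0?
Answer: -150361699/12486 ≈ -12042.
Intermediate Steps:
Q(K, J) = 0
l(t) = -2 (l(t) = 0 - 2 = -2)
y = 12486
24087/l(138) + 13442/y = 24087/(-2) + 13442/12486 = 24087*(-1/2) + 13442*(1/12486) = -24087/2 + 6721/6243 = -150361699/12486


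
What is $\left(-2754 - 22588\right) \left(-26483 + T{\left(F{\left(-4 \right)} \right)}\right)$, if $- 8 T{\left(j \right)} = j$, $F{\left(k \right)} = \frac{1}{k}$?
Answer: $\frac{10738102305}{16} \approx 6.7113 \cdot 10^{8}$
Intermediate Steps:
$T{\left(j \right)} = - \frac{j}{8}$
$\left(-2754 - 22588\right) \left(-26483 + T{\left(F{\left(-4 \right)} \right)}\right) = \left(-2754 - 22588\right) \left(-26483 - \frac{1}{8 \left(-4\right)}\right) = \left(-2754 - 22588\right) \left(-26483 - - \frac{1}{32}\right) = \left(-2754 - 22588\right) \left(-26483 + \frac{1}{32}\right) = \left(-25342\right) \left(- \frac{847455}{32}\right) = \frac{10738102305}{16}$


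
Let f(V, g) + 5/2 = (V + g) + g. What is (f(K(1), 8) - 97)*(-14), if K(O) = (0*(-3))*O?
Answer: 1169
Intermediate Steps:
K(O) = 0 (K(O) = 0*O = 0)
f(V, g) = -5/2 + V + 2*g (f(V, g) = -5/2 + ((V + g) + g) = -5/2 + (V + 2*g) = -5/2 + V + 2*g)
(f(K(1), 8) - 97)*(-14) = ((-5/2 + 0 + 2*8) - 97)*(-14) = ((-5/2 + 0 + 16) - 97)*(-14) = (27/2 - 97)*(-14) = -167/2*(-14) = 1169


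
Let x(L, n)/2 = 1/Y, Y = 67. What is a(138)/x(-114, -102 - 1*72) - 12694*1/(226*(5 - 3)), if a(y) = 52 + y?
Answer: 1432143/226 ≈ 6336.9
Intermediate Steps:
x(L, n) = 2/67
a(138)/x(-114, -102 - 1*72) - 12694*1/(226*(5 - 3)) = (52 + 138)/(2/67) - 12694*1/(226*(5 - 3)) = 190*(67/2) - 12694/(-1*2*(-226)) = 6365 - 12694/((-2*(-226))) = 6365 - 12694/452 = 6365 - 12694*1/452 = 6365 - 6347/226 = 1432143/226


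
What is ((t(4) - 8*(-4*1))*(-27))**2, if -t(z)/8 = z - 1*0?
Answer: 0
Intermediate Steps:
t(z) = -8*z (t(z) = -8*(z - 1*0) = -8*(z + 0) = -8*z)
((t(4) - 8*(-4*1))*(-27))**2 = ((-8*4 - 8*(-4*1))*(-27))**2 = ((-32 - 8*(-4))*(-27))**2 = ((-32 - 1*(-32))*(-27))**2 = ((-32 + 32)*(-27))**2 = (0*(-27))**2 = 0**2 = 0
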